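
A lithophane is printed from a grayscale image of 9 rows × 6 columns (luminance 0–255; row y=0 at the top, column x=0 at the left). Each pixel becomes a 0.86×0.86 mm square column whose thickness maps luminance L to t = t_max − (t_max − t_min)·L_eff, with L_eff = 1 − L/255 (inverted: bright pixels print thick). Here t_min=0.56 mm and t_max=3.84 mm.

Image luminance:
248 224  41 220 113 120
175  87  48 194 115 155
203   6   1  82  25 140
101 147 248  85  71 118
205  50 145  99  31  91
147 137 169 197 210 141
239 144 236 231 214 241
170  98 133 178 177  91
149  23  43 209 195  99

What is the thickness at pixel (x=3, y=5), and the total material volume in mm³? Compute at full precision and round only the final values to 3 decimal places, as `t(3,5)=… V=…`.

span = t_max - t_min = 3.84 - 0.56 = 3.280
L(3,5) = 197, L_eff = 1 - 197/255 = 0.227451 (inverted)
t(3,5) = 3.84 - 3.280·0.227451 = 3.094
Σt over all 9·6 pixels = 804418/6375 ≈ 126.1832157
V = pitch²·Σt = 0.86²·804418/6375 = 93.325

t(3,5)=3.094 V=93.325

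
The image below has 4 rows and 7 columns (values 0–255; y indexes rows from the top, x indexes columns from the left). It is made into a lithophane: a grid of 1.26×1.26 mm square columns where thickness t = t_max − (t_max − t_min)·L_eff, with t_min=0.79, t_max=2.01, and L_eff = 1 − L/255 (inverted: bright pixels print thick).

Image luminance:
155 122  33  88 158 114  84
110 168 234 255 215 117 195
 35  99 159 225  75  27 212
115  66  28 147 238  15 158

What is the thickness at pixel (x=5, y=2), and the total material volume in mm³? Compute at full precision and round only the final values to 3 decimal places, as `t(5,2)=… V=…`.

t(5,2)=0.919 V=62.819

span = t_max - t_min = 2.01 - 0.79 = 1.220
L(5,2) = 27, L_eff = 1 - 27/255 = 0.894118 (inverted)
t(5,2) = 2.01 - 1.220·0.894118 = 0.919
Σt over all 4·7 pixels = 504497/12750 ≈ 39.5683922
V = pitch²·Σt = 1.26²·504497/12750 = 62.819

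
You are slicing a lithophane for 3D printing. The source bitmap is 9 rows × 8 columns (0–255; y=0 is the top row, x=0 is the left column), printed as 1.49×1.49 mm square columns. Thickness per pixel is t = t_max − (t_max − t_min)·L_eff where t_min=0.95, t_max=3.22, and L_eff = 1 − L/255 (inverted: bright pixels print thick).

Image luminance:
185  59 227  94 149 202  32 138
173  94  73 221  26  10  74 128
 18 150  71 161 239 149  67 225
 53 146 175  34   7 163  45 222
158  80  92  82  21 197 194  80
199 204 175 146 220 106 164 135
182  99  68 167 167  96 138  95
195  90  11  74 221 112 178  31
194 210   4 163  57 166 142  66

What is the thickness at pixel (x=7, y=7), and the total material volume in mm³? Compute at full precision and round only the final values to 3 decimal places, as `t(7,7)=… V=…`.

span = t_max - t_min = 3.22 - 0.95 = 2.270
L(7,7) = 31, L_eff = 1 - 31/255 = 0.878431 (inverted)
t(7,7) = 3.22 - 2.270·0.878431 = 1.226
Σt over all 9·8 pixels = 3784703/25500 ≈ 148.4197255
V = pitch²·Σt = 1.49²·3784703/25500 = 329.507

t(7,7)=1.226 V=329.507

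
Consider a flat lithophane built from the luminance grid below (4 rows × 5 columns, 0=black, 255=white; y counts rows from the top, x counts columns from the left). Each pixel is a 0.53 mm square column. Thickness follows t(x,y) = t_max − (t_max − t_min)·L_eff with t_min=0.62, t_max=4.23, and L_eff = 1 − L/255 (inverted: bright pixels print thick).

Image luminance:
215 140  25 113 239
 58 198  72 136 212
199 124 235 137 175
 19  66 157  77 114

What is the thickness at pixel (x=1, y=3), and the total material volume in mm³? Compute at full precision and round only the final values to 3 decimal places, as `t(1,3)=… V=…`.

t(1,3)=1.554 V=14.264

span = t_max - t_min = 4.23 - 0.62 = 3.610
L(1,3) = 66, L_eff = 1 - 66/255 = 0.741176 (inverted)
t(1,3) = 4.23 - 3.610·0.741176 = 1.554
Σt over all 4·5 pixels = 1294871/25500 ≈ 50.7792549
V = pitch²·Σt = 0.53²·1294871/25500 = 14.264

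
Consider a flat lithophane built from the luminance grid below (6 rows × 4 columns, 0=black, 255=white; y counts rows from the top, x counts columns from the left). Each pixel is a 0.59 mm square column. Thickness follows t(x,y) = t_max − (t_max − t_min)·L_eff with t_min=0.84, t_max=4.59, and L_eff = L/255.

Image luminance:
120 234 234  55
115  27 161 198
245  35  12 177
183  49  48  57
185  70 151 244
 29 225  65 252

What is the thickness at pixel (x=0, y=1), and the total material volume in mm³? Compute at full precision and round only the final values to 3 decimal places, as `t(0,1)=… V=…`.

span = t_max - t_min = 4.59 - 0.84 = 3.750
L(0,1) = 115, L_eff = 115/255 = 0.450980
t(0,1) = 4.59 - 3.750·0.450980 = 2.899
Σt over all 6·4 pixels = 107997/1700 ≈ 63.5276471
V = pitch²·Σt = 0.59²·107997/1700 = 22.114

t(0,1)=2.899 V=22.114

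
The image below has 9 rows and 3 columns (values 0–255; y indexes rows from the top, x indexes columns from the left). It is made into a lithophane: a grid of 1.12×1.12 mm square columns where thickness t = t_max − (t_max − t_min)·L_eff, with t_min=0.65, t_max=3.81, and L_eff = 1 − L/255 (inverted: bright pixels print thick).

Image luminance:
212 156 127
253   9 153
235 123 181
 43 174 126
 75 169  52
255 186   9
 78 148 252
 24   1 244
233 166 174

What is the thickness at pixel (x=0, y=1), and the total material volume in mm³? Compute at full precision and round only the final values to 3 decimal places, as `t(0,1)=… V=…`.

t(0,1)=3.785 V=81.986

span = t_max - t_min = 3.81 - 0.65 = 3.160
L(0,1) = 253, L_eff = 1 - 253/255 = 0.007843 (inverted)
t(0,1) = 3.81 - 3.160·0.007843 = 3.785
Σt over all 9·3 pixels = 555551/8500 ≈ 65.3589412
V = pitch²·Σt = 1.12²·555551/8500 = 81.986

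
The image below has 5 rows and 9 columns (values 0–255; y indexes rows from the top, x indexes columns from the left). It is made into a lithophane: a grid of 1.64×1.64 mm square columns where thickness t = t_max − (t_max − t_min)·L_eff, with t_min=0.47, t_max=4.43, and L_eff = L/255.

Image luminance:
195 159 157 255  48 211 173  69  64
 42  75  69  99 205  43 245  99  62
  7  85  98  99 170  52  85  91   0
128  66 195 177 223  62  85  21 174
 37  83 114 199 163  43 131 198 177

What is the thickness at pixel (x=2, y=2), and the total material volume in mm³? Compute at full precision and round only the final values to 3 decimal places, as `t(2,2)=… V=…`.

t(2,2)=2.908 V=317.600

span = t_max - t_min = 4.43 - 0.47 = 3.960
L(2,2) = 98, L_eff = 98/255 = 0.384314
t(2,2) = 4.43 - 3.960·0.384314 = 2.908
Σt over all 5·9 pixels = 1003719/8500 ≈ 118.0845882
V = pitch²·Σt = 1.64²·1003719/8500 = 317.600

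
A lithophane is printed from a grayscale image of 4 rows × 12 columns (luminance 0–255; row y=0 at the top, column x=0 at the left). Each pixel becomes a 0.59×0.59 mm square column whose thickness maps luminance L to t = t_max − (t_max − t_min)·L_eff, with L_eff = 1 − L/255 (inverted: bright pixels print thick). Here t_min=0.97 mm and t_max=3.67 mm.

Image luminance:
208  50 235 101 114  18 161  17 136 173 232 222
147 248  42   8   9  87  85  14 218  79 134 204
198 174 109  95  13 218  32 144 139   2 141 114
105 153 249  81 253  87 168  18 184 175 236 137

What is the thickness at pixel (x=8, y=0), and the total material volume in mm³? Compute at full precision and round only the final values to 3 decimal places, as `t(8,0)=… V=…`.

t(8,0)=2.410 V=38.938

span = t_max - t_min = 3.67 - 0.97 = 2.700
L(8,0) = 136, L_eff = 1 - 136/255 = 0.466667 (inverted)
t(8,0) = 3.67 - 2.700·0.466667 = 2.410
Σt over all 4·12 pixels = 95079/850 ≈ 111.8576471
V = pitch²·Σt = 0.59²·95079/850 = 38.938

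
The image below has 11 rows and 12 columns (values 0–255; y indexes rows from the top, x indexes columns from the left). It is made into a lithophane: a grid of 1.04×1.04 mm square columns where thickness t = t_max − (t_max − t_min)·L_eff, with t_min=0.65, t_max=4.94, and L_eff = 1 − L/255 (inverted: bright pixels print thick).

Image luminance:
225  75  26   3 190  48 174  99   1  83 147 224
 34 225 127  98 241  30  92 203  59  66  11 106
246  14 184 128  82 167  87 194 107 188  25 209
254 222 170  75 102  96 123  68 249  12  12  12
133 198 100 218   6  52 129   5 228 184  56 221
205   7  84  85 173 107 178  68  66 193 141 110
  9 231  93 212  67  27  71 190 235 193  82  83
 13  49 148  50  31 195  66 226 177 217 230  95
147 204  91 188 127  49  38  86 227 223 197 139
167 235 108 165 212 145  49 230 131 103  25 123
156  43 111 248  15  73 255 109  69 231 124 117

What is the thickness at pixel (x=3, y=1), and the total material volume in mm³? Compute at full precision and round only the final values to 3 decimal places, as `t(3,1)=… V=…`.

t(3,1)=2.299 V=393.223

span = t_max - t_min = 4.94 - 0.65 = 4.290
L(3,1) = 98, L_eff = 1 - 98/255 = 0.615686 (inverted)
t(3,1) = 4.94 - 4.290·0.615686 = 2.299
Σt over all 11·12 pixels = 309023/850 ≈ 363.5564706
V = pitch²·Σt = 1.04²·309023/850 = 393.223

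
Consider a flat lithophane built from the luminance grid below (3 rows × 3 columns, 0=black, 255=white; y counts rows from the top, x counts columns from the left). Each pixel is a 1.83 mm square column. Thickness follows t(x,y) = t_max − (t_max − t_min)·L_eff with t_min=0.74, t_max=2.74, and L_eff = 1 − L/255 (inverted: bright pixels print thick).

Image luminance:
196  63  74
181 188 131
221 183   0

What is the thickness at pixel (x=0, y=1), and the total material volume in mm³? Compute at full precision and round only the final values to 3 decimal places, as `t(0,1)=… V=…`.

span = t_max - t_min = 2.74 - 0.74 = 2.000
L(0,1) = 181, L_eff = 1 - 181/255 = 0.290196 (inverted)
t(0,1) = 2.74 - 2.000·0.290196 = 2.160
Σt over all 3·3 pixels = 41723/2550 ≈ 16.3619608
V = pitch²·Σt = 1.83²·41723/2550 = 54.795

t(0,1)=2.160 V=54.795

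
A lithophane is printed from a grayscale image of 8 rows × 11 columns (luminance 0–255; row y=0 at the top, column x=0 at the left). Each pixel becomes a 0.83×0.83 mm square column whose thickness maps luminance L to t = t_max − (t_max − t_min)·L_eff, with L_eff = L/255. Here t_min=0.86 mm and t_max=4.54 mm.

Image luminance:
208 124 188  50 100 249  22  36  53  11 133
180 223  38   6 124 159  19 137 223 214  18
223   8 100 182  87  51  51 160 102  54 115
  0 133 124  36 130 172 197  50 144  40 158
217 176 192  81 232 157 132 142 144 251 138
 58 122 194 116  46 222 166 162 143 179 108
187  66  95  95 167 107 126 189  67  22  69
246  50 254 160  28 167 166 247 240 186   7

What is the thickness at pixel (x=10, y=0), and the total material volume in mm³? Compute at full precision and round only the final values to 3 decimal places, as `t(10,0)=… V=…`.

span = t_max - t_min = 4.54 - 0.86 = 3.680
L(10,0) = 133, L_eff = 133/255 = 0.521569
t(10,0) = 4.54 - 3.680·0.521569 = 2.621
Σt over all 8·11 pixels = 507016/2125 ≈ 238.5957647
V = pitch²·Σt = 0.83²·507016/2125 = 164.369

t(10,0)=2.621 V=164.369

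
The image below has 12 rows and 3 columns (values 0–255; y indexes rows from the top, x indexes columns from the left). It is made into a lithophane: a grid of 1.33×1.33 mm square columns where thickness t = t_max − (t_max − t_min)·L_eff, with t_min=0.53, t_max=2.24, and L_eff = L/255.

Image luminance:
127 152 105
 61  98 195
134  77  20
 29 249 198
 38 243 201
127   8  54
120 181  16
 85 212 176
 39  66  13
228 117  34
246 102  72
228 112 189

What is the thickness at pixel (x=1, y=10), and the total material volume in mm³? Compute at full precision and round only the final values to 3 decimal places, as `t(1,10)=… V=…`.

t(1,10)=1.556 V=91.021

span = t_max - t_min = 2.24 - 0.53 = 1.710
L(1,10) = 102, L_eff = 102/255 = 0.400000
t(1,10) = 2.24 - 1.710·0.400000 = 1.556
Σt over all 12·3 pixels = 51.456
V = pitch²·Σt = 1.33²·51.456 = 91.021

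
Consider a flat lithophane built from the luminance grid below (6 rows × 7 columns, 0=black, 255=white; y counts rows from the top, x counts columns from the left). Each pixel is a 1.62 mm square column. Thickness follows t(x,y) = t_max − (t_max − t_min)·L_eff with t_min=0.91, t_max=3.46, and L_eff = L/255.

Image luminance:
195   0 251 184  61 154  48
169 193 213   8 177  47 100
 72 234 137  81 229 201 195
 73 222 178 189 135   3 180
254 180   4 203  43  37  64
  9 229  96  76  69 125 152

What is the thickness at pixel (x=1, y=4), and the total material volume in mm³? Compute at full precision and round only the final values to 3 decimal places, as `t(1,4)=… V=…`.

t(1,4)=1.660 V=237.823

span = t_max - t_min = 3.46 - 0.91 = 2.550
L(1,4) = 180, L_eff = 180/255 = 0.705882
t(1,4) = 3.46 - 2.550·0.705882 = 1.660
Σt over all 6·7 pixels = 90.62
V = pitch²·Σt = 1.62²·90.62 = 237.823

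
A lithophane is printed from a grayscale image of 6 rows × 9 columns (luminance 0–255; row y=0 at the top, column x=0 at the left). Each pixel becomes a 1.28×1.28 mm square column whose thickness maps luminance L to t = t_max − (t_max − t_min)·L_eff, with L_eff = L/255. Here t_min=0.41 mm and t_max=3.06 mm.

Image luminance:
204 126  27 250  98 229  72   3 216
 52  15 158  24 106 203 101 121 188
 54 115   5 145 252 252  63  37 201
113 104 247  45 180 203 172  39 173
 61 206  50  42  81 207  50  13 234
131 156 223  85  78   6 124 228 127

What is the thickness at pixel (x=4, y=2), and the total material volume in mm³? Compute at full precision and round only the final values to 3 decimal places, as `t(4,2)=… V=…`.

t(4,2)=0.441 V=156.737

span = t_max - t_min = 3.06 - 0.41 = 2.650
L(4,2) = 252, L_eff = 252/255 = 0.988235
t(4,2) = 3.06 - 2.650·0.988235 = 0.441
Σt over all 6·9 pixels = 487889/5100 ≈ 95.6645098
V = pitch²·Σt = 1.28²·487889/5100 = 156.737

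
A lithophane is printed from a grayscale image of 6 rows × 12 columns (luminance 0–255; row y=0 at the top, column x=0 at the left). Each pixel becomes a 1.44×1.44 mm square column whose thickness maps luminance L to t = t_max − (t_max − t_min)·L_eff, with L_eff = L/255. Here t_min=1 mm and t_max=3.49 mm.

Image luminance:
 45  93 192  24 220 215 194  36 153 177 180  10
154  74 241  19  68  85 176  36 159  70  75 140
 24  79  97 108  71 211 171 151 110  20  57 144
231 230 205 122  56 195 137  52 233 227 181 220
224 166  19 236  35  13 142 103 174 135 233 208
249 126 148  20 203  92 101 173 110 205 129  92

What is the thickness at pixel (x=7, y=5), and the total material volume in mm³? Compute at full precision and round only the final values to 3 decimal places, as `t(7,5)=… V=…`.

span = t_max - t_min = 3.49 - 1 = 2.490
L(7,5) = 173, L_eff = 173/255 = 0.678431
t(7,5) = 3.49 - 2.490·0.678431 = 1.801
Σt over all 6·12 pixels = 336762/2125 ≈ 158.4762353
V = pitch²·Σt = 1.44²·336762/2125 = 328.616

t(7,5)=1.801 V=328.616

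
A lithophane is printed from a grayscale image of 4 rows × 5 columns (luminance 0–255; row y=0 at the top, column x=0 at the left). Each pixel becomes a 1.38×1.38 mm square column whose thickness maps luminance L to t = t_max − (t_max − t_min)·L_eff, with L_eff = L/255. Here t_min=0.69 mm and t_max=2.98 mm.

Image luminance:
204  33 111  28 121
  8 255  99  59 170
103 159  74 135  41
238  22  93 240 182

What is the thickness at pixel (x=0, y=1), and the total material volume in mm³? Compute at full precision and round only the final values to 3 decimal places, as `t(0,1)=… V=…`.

span = t_max - t_min = 2.98 - 0.69 = 2.290
L(0,1) = 8, L_eff = 8/255 = 0.031373
t(0,1) = 2.98 - 2.290·0.031373 = 2.908
Σt over all 4·5 pixels = 39037/1020 ≈ 38.2715686
V = pitch²·Σt = 1.38²·39037/1020 = 72.884

t(0,1)=2.908 V=72.884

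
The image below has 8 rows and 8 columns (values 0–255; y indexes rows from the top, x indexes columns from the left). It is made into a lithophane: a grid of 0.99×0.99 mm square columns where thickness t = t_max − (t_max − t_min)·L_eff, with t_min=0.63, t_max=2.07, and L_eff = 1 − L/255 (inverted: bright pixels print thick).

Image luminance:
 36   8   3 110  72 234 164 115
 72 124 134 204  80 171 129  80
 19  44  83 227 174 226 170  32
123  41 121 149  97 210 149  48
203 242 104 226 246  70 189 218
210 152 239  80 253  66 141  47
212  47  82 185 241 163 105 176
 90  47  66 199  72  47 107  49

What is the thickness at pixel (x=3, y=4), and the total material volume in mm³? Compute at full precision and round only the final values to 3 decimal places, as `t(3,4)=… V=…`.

t(3,4)=1.906 V=85.029

span = t_max - t_min = 2.07 - 0.63 = 1.440
L(3,4) = 226, L_eff = 1 - 226/255 = 0.113725 (inverted)
t(3,4) = 2.07 - 1.440·0.113725 = 1.906
Σt over all 8·8 pixels = 184356/2125 ≈ 86.7557647
V = pitch²·Σt = 0.99²·184356/2125 = 85.029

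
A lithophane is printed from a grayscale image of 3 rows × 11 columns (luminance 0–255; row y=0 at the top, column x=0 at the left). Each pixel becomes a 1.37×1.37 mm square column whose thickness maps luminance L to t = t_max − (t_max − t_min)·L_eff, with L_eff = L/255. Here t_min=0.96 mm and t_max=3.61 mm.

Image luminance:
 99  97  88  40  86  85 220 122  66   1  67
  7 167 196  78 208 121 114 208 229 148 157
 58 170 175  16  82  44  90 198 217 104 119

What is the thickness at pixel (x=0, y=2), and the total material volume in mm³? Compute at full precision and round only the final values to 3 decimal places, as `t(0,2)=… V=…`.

t(0,2)=3.007 V=147.974

span = t_max - t_min = 3.61 - 0.96 = 2.650
L(0,2) = 58, L_eff = 58/255 = 0.227451
t(0,2) = 3.61 - 2.650·0.227451 = 3.007
Σt over all 3·11 pixels = 201041/2550 ≈ 78.8396078
V = pitch²·Σt = 1.37²·201041/2550 = 147.974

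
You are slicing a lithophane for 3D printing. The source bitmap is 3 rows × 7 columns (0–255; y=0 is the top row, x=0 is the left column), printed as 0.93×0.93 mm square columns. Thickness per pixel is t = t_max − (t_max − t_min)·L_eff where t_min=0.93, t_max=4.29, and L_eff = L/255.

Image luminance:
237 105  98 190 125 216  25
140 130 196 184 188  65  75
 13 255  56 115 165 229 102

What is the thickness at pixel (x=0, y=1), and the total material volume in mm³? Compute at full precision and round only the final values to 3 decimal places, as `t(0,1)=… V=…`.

t(0,1)=2.445 V=44.767

span = t_max - t_min = 4.29 - 0.93 = 3.360
L(0,1) = 140, L_eff = 140/255 = 0.549020
t(0,1) = 4.29 - 3.360·0.549020 = 2.445
Σt over all 3·7 pixels = 439957/8500 ≈ 51.7596471
V = pitch²·Σt = 0.93²·439957/8500 = 44.767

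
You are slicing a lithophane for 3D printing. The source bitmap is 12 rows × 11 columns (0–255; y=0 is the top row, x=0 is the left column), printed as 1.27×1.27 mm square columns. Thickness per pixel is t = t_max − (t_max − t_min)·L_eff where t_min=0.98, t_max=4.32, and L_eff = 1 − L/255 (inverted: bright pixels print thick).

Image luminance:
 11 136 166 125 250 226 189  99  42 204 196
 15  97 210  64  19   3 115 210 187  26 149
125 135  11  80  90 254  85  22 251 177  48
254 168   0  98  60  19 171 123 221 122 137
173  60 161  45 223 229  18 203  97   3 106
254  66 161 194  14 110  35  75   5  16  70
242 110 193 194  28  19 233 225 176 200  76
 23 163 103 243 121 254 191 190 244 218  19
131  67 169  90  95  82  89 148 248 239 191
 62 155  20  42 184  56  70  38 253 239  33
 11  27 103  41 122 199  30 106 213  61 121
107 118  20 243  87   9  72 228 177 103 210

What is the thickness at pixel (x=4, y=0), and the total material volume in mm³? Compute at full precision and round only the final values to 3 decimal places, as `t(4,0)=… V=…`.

t(4,0)=4.255 V=552.615

span = t_max - t_min = 4.32 - 0.98 = 3.340
L(4,0) = 250, L_eff = 1 - 250/255 = 0.019608 (inverted)
t(4,0) = 4.32 - 3.340·0.019608 = 4.255
Σt over all 12·11 pixels = 2184217/6375 ≈ 342.6222745
V = pitch²·Σt = 1.27²·2184217/6375 = 552.615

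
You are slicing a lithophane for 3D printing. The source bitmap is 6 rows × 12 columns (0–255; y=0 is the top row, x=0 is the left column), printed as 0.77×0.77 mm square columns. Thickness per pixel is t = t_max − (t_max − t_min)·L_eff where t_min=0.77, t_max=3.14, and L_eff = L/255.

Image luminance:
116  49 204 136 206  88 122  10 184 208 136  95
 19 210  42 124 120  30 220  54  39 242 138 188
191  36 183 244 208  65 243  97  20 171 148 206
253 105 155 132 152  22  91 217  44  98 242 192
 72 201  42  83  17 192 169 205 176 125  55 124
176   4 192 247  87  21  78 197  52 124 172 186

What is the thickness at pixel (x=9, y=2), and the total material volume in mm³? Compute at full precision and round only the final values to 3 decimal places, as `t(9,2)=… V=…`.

span = t_max - t_min = 3.14 - 0.77 = 2.370
L(9,2) = 171, L_eff = 171/255 = 0.670588
t(9,2) = 3.14 - 2.370·0.670588 = 1.551
Σt over all 6·12 pixels = 292953/2125 ≈ 137.8602353
V = pitch²·Σt = 0.77²·292953/2125 = 81.737

t(9,2)=1.551 V=81.737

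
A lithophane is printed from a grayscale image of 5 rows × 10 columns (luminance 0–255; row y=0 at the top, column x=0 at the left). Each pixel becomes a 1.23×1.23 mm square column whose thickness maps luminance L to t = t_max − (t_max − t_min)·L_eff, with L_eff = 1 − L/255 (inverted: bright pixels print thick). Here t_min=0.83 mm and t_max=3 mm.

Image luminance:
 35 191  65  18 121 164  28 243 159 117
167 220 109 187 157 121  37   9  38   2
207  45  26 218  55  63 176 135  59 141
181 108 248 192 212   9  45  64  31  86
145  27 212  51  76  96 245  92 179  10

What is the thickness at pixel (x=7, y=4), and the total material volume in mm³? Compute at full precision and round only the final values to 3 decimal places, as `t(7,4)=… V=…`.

t(7,4)=1.613 V=135.166

span = t_max - t_min = 3 - 0.83 = 2.170
L(7,4) = 92, L_eff = 1 - 92/255 = 0.639216 (inverted)
t(7,4) = 3 - 2.170·0.639216 = 1.613
Σt over all 5·10 pixels = 189852/2125 ≈ 89.3421176
V = pitch²·Σt = 1.23²·189852/2125 = 135.166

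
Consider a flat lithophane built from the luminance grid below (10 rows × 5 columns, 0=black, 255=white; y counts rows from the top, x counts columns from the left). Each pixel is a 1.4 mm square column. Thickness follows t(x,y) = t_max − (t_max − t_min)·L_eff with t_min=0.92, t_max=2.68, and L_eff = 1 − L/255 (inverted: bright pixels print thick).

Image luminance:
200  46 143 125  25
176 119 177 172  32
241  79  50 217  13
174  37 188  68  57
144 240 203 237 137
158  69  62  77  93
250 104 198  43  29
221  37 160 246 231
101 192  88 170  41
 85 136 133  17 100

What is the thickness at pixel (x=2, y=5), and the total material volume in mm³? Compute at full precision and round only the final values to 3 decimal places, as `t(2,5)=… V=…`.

t(2,5)=1.348 V=175.940

span = t_max - t_min = 2.68 - 0.92 = 1.760
L(2,5) = 62, L_eff = 1 - 62/255 = 0.756863 (inverted)
t(2,5) = 2.68 - 1.760·0.756863 = 1.348
Σt over all 10·5 pixels = 33662/375 ≈ 89.7653333
V = pitch²·Σt = 1.4²·33662/375 = 175.940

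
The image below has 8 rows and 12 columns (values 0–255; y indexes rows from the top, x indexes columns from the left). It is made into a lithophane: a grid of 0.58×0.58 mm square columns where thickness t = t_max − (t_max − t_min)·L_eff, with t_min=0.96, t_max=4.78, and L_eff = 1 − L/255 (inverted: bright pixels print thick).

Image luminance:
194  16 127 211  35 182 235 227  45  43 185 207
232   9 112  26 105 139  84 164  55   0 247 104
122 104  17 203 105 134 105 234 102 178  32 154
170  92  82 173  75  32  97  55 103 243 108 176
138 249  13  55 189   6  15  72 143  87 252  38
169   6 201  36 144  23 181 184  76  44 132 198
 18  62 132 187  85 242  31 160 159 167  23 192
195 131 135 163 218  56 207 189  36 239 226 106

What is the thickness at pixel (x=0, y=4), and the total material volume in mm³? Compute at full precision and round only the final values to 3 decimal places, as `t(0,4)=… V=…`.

span = t_max - t_min = 4.78 - 0.96 = 3.820
L(0,4) = 138, L_eff = 1 - 138/255 = 0.458824 (inverted)
t(0,4) = 4.78 - 3.820·0.458824 = 3.027
Σt over all 8·12 pixels = 344603/1275 ≈ 270.2768627
V = pitch²·Σt = 0.58²·344603/1275 = 90.921

t(0,4)=3.027 V=90.921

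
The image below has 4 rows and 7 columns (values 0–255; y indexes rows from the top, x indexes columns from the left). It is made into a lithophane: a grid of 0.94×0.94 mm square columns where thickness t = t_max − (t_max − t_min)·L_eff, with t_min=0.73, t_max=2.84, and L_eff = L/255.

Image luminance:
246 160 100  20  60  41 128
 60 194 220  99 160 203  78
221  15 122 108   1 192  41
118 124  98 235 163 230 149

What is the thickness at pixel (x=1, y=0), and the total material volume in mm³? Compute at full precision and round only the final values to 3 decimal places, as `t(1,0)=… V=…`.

span = t_max - t_min = 2.84 - 0.73 = 2.110
L(1,0) = 160, L_eff = 160/255 = 0.627451
t(1,0) = 2.84 - 2.110·0.627451 = 1.516
Σt over all 4·7 pixels = 635557/12750 ≈ 49.8476078
V = pitch²·Σt = 0.94²·635557/12750 = 44.045

t(1,0)=1.516 V=44.045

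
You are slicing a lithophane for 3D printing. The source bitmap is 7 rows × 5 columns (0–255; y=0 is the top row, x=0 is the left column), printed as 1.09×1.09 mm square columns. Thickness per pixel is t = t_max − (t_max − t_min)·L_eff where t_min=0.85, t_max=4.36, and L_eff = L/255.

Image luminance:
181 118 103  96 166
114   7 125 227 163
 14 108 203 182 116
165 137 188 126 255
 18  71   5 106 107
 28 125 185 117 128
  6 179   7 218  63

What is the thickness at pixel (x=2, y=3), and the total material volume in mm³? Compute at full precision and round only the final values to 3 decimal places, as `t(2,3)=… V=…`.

t(2,3)=1.772 V=113.321

span = t_max - t_min = 4.36 - 0.85 = 3.510
L(2,3) = 188, L_eff = 188/255 = 0.737255
t(2,3) = 4.36 - 3.510·0.737255 = 1.772
Σt over all 7·5 pixels = 810731/8500 ≈ 95.3801176
V = pitch²·Σt = 1.09²·810731/8500 = 113.321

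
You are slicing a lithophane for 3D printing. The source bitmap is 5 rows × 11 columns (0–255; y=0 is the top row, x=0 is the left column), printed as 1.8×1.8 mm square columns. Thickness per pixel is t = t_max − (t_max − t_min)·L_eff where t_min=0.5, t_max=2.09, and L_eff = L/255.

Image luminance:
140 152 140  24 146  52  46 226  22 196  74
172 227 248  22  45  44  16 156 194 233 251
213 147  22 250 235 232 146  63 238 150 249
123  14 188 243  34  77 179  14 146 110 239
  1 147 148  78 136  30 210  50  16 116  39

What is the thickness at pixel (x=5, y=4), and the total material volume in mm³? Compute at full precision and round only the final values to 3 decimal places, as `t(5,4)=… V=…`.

t(5,4)=1.903 V=228.819

span = t_max - t_min = 2.09 - 0.5 = 1.590
L(5,4) = 30, L_eff = 30/255 = 0.117647
t(5,4) = 2.09 - 1.590·0.117647 = 1.903
Σt over all 5·11 pixels = 300149/4250 ≈ 70.6232941
V = pitch²·Σt = 1.8²·300149/4250 = 228.819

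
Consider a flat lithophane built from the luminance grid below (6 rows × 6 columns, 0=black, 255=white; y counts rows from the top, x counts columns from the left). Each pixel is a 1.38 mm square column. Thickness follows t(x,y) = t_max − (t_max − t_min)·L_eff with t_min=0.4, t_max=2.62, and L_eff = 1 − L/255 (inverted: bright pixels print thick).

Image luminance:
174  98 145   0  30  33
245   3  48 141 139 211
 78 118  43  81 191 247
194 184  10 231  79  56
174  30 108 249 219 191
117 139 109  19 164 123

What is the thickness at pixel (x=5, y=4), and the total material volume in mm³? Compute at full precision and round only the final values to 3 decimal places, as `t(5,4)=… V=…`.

span = t_max - t_min = 2.62 - 0.4 = 2.220
L(5,4) = 191, L_eff = 1 - 191/255 = 0.250980 (inverted)
t(5,4) = 2.62 - 2.220·0.250980 = 2.063
Σt over all 6·6 pixels = 224777/4250 ≈ 52.8887059
V = pitch²·Σt = 1.38²·224777/4250 = 100.721

t(5,4)=2.063 V=100.721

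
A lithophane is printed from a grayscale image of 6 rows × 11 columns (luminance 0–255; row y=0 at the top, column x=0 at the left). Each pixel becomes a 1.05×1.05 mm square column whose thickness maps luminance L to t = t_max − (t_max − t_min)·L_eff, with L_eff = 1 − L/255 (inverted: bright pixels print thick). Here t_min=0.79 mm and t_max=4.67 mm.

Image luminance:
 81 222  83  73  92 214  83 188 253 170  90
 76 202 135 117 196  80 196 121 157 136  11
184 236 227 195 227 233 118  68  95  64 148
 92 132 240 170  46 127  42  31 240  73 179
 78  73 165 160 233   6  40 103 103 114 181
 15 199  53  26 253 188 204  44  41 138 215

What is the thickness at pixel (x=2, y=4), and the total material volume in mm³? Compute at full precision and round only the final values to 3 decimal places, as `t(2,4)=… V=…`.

span = t_max - t_min = 4.67 - 0.79 = 3.880
L(2,4) = 165, L_eff = 1 - 165/255 = 0.352941 (inverted)
t(2,4) = 4.67 - 3.880·0.352941 = 3.301
Σt over all 6·11 pixels = 157809/850 ≈ 185.6576471
V = pitch²·Σt = 1.05²·157809/850 = 204.688

t(2,4)=3.301 V=204.688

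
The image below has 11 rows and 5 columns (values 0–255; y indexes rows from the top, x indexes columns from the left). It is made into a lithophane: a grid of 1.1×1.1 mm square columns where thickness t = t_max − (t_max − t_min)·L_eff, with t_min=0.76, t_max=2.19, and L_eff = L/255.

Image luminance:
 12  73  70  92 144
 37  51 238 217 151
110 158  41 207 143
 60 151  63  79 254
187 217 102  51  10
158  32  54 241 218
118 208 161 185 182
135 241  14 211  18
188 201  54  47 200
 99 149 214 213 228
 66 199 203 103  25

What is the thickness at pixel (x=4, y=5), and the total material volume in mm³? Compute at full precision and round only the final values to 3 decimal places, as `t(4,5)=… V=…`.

span = t_max - t_min = 2.19 - 0.76 = 1.430
L(4,5) = 218, L_eff = 218/255 = 0.854902
t(4,5) = 2.19 - 1.430·0.854902 = 0.967
Σt over all 11·5 pixels = 1015003/12750 ≈ 79.6080784
V = pitch²·Σt = 1.1²·1015003/12750 = 96.326

t(4,5)=0.967 V=96.326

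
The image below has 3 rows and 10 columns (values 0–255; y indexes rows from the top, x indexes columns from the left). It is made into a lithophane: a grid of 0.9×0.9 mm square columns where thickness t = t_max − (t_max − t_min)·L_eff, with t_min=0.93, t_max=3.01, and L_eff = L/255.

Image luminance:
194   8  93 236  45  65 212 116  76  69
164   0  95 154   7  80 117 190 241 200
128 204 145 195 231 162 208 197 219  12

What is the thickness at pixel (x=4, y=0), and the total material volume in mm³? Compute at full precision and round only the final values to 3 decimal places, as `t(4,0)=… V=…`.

t(4,0)=2.643 V=46.299

span = t_max - t_min = 3.01 - 0.93 = 2.080
L(4,0) = 45, L_eff = 45/255 = 0.176471
t(4,0) = 3.01 - 2.080·0.176471 = 2.643
Σt over all 3·10 pixels = 42869/750 ≈ 57.1586667
V = pitch²·Σt = 0.9²·42869/750 = 46.299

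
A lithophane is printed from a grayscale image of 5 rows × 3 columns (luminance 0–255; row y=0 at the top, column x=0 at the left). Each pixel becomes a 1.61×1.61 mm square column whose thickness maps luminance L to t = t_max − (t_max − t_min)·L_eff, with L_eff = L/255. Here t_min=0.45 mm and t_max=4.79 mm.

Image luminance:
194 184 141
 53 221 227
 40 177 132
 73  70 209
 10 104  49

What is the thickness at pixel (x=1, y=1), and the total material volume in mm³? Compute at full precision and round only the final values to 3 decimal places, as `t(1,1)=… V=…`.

t(1,1)=1.029 V=103.127

span = t_max - t_min = 4.79 - 0.45 = 4.340
L(1,1) = 221, L_eff = 221/255 = 0.866667
t(1,1) = 4.79 - 4.340·0.866667 = 1.029
Σt over all 5·3 pixels = 338173/8500 ≈ 39.7850588
V = pitch²·Σt = 1.61²·338173/8500 = 103.127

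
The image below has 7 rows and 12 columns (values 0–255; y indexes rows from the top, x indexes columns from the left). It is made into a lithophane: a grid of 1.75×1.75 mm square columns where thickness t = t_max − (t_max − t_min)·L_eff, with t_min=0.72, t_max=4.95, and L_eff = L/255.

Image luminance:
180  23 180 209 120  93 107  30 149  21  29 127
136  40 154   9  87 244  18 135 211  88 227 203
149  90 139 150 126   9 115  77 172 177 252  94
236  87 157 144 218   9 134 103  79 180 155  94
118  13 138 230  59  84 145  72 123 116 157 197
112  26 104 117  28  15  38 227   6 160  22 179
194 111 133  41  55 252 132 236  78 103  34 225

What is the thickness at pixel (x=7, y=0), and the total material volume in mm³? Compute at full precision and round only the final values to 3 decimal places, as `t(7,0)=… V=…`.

t(7,0)=4.452 V=763.036

span = t_max - t_min = 4.95 - 0.72 = 4.230
L(7,0) = 30, L_eff = 30/255 = 0.117647
t(7,0) = 4.95 - 4.230·0.117647 = 4.452
Σt over all 7·12 pixels = 1058907/4250 ≈ 249.1545882
V = pitch²·Σt = 1.75²·1058907/4250 = 763.036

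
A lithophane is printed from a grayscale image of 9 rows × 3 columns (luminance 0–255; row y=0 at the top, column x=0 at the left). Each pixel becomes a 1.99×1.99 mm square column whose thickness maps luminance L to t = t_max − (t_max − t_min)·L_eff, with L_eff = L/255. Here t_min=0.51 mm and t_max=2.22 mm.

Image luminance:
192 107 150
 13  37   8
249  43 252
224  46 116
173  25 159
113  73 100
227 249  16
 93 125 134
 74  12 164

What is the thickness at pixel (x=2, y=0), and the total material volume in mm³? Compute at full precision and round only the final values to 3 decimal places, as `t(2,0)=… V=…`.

span = t_max - t_min = 2.22 - 0.51 = 1.710
L(2,0) = 150, L_eff = 150/255 = 0.588235
t(2,0) = 2.22 - 1.710·0.588235 = 1.214
Σt over all 9·3 pixels = 82143/2125 ≈ 38.6555294
V = pitch²·Σt = 1.99²·82143/2125 = 153.080

t(2,0)=1.214 V=153.080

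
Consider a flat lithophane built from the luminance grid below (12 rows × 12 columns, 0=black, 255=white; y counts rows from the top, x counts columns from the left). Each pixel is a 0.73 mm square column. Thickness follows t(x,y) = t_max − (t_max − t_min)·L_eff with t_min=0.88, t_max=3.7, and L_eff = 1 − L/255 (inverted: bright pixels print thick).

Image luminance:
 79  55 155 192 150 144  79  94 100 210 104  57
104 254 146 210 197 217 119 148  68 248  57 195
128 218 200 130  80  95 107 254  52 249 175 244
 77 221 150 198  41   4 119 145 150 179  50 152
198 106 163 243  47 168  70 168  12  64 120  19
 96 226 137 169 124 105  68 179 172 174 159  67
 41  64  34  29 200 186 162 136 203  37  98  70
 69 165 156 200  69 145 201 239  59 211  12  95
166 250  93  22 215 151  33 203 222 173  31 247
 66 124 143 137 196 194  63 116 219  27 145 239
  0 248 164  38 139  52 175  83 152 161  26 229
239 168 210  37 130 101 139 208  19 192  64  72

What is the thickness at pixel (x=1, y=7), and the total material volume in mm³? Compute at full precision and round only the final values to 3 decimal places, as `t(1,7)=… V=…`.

span = t_max - t_min = 3.7 - 0.88 = 2.820
L(1,7) = 165, L_eff = 1 - 165/255 = 0.352941 (inverted)
t(1,7) = 3.7 - 2.820·0.352941 = 2.705
Σt over all 12·12 pixels = 721796/2125 ≈ 339.6687059
V = pitch²·Σt = 0.73²·721796/2125 = 181.009

t(1,7)=2.705 V=181.009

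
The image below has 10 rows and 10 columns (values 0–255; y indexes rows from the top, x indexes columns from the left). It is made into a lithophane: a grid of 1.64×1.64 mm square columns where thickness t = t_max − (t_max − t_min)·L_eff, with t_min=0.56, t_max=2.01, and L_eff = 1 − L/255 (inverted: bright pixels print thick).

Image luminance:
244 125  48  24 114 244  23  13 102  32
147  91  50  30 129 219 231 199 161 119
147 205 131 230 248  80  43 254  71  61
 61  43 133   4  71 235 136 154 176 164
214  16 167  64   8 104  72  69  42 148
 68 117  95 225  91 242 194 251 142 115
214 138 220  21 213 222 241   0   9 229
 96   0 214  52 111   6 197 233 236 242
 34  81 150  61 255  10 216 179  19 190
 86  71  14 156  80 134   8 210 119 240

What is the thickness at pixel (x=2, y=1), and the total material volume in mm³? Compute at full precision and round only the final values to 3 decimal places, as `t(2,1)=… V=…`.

t(2,1)=0.844 V=343.977

span = t_max - t_min = 2.01 - 0.56 = 1.450
L(2,1) = 50, L_eff = 1 - 50/255 = 0.803922 (inverted)
t(2,1) = 2.01 - 1.450·0.803922 = 0.844
Σt over all 10·10 pixels = 652247/5100 ≈ 127.8915686
V = pitch²·Σt = 1.64²·652247/5100 = 343.977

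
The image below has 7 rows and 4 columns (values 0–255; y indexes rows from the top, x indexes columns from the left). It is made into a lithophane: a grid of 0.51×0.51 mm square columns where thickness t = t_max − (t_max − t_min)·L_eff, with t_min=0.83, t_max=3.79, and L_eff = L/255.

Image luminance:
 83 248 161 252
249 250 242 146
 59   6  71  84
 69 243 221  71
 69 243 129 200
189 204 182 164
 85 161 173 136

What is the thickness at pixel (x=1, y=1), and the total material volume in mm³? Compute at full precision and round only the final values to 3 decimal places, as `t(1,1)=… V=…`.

span = t_max - t_min = 3.79 - 0.83 = 2.960
L(1,1) = 250, L_eff = 250/255 = 0.980392
t(1,1) = 3.79 - 2.960·0.980392 = 0.888
Σt over all 7·4 pixels = 70331/1275 ≈ 55.1615686
V = pitch²·Σt = 0.51²·70331/1275 = 14.348

t(1,1)=0.888 V=14.348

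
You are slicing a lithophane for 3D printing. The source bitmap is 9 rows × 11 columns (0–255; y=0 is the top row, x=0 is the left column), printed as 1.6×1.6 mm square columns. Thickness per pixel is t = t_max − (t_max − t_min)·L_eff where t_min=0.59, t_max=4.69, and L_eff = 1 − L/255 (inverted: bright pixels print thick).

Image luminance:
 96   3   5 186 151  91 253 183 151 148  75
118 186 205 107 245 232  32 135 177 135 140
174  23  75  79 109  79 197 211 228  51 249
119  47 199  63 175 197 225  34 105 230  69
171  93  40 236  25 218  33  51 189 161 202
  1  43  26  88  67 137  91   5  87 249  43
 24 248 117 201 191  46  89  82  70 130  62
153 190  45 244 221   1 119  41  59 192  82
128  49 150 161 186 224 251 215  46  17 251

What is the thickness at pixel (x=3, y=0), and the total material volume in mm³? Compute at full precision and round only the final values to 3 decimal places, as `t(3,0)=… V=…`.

span = t_max - t_min = 4.69 - 0.59 = 4.100
L(3,0) = 186, L_eff = 1 - 186/255 = 0.270588 (inverted)
t(3,0) = 4.69 - 4.100·0.270588 = 3.581
Σt over all 9·11 pixels = 1325597/5100 ≈ 259.9209804
V = pitch²·Σt = 1.6²·1325597/5100 = 665.398

t(3,0)=3.581 V=665.398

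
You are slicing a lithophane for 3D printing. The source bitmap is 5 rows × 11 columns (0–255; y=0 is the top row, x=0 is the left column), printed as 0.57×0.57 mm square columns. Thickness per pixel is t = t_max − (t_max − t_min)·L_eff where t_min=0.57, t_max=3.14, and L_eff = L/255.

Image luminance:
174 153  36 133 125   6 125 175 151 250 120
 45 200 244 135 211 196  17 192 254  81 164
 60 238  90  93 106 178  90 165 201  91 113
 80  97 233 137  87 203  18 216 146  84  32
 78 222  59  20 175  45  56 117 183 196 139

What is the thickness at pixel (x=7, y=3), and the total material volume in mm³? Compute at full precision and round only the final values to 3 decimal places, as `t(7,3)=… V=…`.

t(7,3)=0.963 V=32.419

span = t_max - t_min = 3.14 - 0.57 = 2.570
L(7,3) = 216, L_eff = 216/255 = 0.847059
t(7,3) = 3.14 - 2.570·0.847059 = 0.963
Σt over all 5·11 pixels = 508891/5100 ≈ 99.7825490
V = pitch²·Σt = 0.57²·508891/5100 = 32.419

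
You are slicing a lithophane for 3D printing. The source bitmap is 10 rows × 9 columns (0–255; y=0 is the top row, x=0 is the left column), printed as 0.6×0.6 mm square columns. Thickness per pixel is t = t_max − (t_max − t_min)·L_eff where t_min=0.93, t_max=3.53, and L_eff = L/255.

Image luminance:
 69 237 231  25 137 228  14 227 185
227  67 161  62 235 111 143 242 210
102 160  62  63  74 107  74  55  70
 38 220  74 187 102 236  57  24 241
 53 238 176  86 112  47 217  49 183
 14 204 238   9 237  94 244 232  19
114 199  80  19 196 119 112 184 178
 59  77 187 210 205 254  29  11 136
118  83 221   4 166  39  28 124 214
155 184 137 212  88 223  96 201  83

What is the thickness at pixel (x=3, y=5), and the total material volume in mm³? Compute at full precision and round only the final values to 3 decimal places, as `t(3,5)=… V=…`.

span = t_max - t_min = 3.53 - 0.93 = 2.600
L(3,5) = 9, L_eff = 9/255 = 0.035294
t(3,5) = 3.53 - 2.600·0.035294 = 3.438
Σt over all 10·9 pixels = 499331/2550 ≈ 195.8160784
V = pitch²·Σt = 0.6²·499331/2550 = 70.494

t(3,5)=3.438 V=70.494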